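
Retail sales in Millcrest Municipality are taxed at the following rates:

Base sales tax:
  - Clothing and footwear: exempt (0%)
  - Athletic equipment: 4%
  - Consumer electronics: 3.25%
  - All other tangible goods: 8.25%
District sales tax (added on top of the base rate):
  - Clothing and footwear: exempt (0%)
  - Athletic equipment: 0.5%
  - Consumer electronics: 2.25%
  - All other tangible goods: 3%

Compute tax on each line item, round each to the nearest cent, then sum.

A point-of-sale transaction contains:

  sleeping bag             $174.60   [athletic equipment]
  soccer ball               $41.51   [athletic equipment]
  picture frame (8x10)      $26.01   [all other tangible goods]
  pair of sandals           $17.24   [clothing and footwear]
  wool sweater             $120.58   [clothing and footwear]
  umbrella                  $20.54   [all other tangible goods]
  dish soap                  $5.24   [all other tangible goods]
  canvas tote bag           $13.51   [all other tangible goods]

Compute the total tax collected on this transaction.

$17.08

Sleeping bag $174.60: athletic equipment → 4% + 0.5% district = 4.5% → $7.86
Soccer ball $41.51: athletic equipment → 4% + 0.5% district = 4.5% → $1.87
Picture frame (8x10) $26.01: all other tangible goods → 8.25% + 3% district = 11.25% → $2.93
Pair of sandals $17.24: clothing and footwear → 0% + 0% district = 0% → $0.00
Wool sweater $120.58: clothing and footwear → 0% + 0% district = 0% → $0.00
Umbrella $20.54: all other tangible goods → 8.25% + 3% district = 11.25% → $2.31
Dish soap $5.24: all other tangible goods → 8.25% + 3% district = 11.25% → $0.59
Canvas tote bag $13.51: all other tangible goods → 8.25% + 3% district = 11.25% → $1.52
Total tax = $7.86 + $1.87 + $2.93 + $2.31 + $0.59 + $1.52 = $17.08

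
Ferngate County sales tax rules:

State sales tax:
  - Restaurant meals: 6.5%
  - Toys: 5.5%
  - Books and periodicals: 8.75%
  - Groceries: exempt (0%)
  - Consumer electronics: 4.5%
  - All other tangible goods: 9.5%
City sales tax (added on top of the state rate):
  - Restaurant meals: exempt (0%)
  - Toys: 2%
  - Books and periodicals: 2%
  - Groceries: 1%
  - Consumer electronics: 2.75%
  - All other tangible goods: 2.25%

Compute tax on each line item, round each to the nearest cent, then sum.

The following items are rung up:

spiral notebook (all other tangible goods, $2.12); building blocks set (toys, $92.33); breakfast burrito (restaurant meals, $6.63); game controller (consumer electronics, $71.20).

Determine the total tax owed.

Spiral notebook $2.12: all other tangible goods → 9.5% + 2.25% city = 11.75% → $0.25
Building blocks set $92.33: toys → 5.5% + 2% city = 7.5% → $6.92
Breakfast burrito $6.63: restaurant meals → 6.5% + 0% city = 6.5% → $0.43
Game controller $71.20: consumer electronics → 4.5% + 2.75% city = 7.25% → $5.16
Total tax = $0.25 + $6.92 + $0.43 + $5.16 = $12.76

$12.76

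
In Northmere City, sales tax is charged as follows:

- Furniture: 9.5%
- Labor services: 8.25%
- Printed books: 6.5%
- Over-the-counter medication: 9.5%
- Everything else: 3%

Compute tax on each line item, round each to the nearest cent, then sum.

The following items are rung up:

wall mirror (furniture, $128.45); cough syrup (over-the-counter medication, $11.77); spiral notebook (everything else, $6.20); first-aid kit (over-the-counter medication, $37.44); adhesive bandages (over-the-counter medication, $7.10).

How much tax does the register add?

Wall mirror $128.45: furniture → 9.5% → $12.20
Cough syrup $11.77: over-the-counter medication → 9.5% → $1.12
Spiral notebook $6.20: everything else → 3% → $0.19
First-aid kit $37.44: over-the-counter medication → 9.5% → $3.56
Adhesive bandages $7.10: over-the-counter medication → 9.5% → $0.67
Total tax = $12.20 + $1.12 + $0.19 + $3.56 + $0.67 = $17.74

$17.74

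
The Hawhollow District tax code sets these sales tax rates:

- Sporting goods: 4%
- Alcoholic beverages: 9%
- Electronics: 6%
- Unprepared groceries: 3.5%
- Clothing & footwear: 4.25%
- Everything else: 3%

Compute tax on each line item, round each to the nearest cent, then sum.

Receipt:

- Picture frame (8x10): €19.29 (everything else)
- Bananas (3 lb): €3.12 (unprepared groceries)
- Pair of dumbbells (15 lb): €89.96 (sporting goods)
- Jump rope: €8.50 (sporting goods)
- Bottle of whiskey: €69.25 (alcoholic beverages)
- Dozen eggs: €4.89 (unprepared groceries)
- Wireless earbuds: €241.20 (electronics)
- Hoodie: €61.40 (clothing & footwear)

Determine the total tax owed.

Picture frame (8x10) €19.29: everything else → 3% → €0.58
Bananas (3 lb) €3.12: unprepared groceries → 3.5% → €0.11
Pair of dumbbells (15 lb) €89.96: sporting goods → 4% → €3.60
Jump rope €8.50: sporting goods → 4% → €0.34
Bottle of whiskey €69.25: alcoholic beverages → 9% → €6.23
Dozen eggs €4.89: unprepared groceries → 3.5% → €0.17
Wireless earbuds €241.20: electronics → 6% → €14.47
Hoodie €61.40: clothing & footwear → 4.25% → €2.61
Total tax = €0.58 + €0.11 + €3.60 + €0.34 + €6.23 + €0.17 + €14.47 + €2.61 = €28.11

€28.11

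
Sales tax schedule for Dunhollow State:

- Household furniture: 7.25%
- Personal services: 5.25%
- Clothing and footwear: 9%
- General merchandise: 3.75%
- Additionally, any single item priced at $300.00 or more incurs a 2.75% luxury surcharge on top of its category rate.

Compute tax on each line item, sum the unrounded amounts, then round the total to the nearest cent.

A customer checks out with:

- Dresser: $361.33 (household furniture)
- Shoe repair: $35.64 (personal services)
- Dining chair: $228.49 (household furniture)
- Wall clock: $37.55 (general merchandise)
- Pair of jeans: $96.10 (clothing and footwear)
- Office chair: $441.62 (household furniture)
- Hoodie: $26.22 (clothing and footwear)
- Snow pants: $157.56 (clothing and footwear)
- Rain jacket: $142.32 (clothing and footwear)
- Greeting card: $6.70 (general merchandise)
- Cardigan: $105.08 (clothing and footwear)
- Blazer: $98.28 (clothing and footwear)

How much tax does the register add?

Dresser $361.33: household furniture → 7.25% + 2.75% surcharge = 10% → $36.133
Shoe repair $35.64: personal services → 5.25% → $1.8711
Dining chair $228.49: household furniture → 7.25% → $16.565525
Wall clock $37.55: general merchandise → 3.75% → $1.408125
Pair of jeans $96.10: clothing and footwear → 9% → $8.649
Office chair $441.62: household furniture → 7.25% + 2.75% surcharge = 10% → $44.162
Hoodie $26.22: clothing and footwear → 9% → $2.3598
Snow pants $157.56: clothing and footwear → 9% → $14.1804
Rain jacket $142.32: clothing and footwear → 9% → $12.8088
Greeting card $6.70: general merchandise → 3.75% → $0.25125
Cardigan $105.08: clothing and footwear → 9% → $9.4572
Blazer $98.28: clothing and footwear → 9% → $8.8452
Unrounded tax sum = $156.6914 → $156.69

$156.69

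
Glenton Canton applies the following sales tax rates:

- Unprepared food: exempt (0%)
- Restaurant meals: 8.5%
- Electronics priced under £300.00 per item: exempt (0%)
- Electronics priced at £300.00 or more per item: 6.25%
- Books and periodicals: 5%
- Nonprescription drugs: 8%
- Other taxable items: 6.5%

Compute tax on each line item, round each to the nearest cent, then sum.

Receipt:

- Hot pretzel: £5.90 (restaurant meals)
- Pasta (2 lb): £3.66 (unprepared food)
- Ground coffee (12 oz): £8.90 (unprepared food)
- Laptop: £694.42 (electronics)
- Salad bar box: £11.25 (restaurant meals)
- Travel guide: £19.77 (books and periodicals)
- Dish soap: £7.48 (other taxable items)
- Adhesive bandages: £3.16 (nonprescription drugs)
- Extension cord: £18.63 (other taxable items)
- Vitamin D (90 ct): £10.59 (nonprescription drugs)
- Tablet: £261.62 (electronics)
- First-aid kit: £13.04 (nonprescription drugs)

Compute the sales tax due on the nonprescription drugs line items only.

£2.14

Adhesive bandages £3.16: nonprescription drugs → 8% → £0.25
Vitamin D (90 ct) £10.59: nonprescription drugs → 8% → £0.85
First-aid kit £13.04: nonprescription drugs → 8% → £1.04
Tax on nonprescription drugs = £0.25 + £0.85 + £1.04 = £2.14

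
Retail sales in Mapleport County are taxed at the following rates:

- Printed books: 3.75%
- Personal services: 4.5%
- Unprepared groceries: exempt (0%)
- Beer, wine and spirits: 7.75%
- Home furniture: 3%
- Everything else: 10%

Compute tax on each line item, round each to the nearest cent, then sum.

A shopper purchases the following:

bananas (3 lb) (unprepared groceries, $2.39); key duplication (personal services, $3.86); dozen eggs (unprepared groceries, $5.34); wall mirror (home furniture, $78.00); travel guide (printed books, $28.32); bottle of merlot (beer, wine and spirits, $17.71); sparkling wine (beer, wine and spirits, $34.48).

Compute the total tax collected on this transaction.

Bananas (3 lb) $2.39: unprepared groceries → 0% → $0.00
Key duplication $3.86: personal services → 4.5% → $0.17
Dozen eggs $5.34: unprepared groceries → 0% → $0.00
Wall mirror $78.00: home furniture → 3% → $2.34
Travel guide $28.32: printed books → 3.75% → $1.06
Bottle of merlot $17.71: beer, wine and spirits → 7.75% → $1.37
Sparkling wine $34.48: beer, wine and spirits → 7.75% → $2.67
Total tax = $0.17 + $2.34 + $1.06 + $1.37 + $2.67 = $7.61

$7.61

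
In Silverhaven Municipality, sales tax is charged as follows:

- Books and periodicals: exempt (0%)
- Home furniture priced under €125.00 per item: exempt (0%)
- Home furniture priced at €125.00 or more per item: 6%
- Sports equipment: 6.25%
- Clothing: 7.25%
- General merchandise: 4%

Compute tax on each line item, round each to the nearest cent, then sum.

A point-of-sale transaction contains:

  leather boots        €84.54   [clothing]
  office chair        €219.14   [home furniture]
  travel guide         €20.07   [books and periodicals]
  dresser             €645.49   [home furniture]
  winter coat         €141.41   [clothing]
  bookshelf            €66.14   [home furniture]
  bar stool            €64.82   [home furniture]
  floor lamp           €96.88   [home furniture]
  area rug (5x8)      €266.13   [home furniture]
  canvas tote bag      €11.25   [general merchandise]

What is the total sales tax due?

Leather boots €84.54: clothing → 7.25% → €6.13
Office chair €219.14: home furniture, €125.00 or more → 6% → €13.15
Travel guide €20.07: books and periodicals → 0% → €0.00
Dresser €645.49: home furniture, €125.00 or more → 6% → €38.73
Winter coat €141.41: clothing → 7.25% → €10.25
Bookshelf €66.14: home furniture, under €125.00 → 0% → €0.00
Bar stool €64.82: home furniture, under €125.00 → 0% → €0.00
Floor lamp €96.88: home furniture, under €125.00 → 0% → €0.00
Area rug (5x8) €266.13: home furniture, €125.00 or more → 6% → €15.97
Canvas tote bag €11.25: general merchandise → 4% → €0.45
Total tax = €6.13 + €13.15 + €38.73 + €10.25 + €15.97 + €0.45 = €84.68

€84.68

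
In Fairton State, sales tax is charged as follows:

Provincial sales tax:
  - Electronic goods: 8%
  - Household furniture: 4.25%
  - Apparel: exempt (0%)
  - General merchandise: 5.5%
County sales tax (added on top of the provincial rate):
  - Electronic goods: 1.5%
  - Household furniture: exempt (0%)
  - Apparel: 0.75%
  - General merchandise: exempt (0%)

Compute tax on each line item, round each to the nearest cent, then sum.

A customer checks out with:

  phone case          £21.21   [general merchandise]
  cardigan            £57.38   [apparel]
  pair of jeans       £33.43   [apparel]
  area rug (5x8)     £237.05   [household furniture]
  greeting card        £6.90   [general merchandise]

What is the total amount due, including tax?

£368.27

Phone case £21.21: general merchandise → 5.5% + 0% county = 5.5% → £1.17
Cardigan £57.38: apparel → 0% + 0.75% county = 0.75% → £0.43
Pair of jeans £33.43: apparel → 0% + 0.75% county = 0.75% → £0.25
Area rug (5x8) £237.05: household furniture → 4.25% + 0% county = 4.25% → £10.07
Greeting card £6.90: general merchandise → 5.5% + 0% county = 5.5% → £0.38
Subtotal = £355.97; tax = £12.30; total due = £368.27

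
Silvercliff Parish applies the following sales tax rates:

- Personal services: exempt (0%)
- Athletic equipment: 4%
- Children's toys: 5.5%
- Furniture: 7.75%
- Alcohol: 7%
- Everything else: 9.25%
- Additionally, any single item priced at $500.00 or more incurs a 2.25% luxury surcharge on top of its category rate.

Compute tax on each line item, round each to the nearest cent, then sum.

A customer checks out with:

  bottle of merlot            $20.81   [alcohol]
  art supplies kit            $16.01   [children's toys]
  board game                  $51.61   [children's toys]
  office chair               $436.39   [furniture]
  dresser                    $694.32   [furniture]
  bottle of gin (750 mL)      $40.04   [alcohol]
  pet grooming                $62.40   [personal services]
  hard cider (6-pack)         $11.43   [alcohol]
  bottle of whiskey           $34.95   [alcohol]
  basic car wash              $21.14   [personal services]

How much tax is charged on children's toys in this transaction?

$3.72

Art supplies kit $16.01: children's toys → 5.5% → $0.88
Board game $51.61: children's toys → 5.5% → $2.84
Tax on children's toys = $0.88 + $2.84 = $3.72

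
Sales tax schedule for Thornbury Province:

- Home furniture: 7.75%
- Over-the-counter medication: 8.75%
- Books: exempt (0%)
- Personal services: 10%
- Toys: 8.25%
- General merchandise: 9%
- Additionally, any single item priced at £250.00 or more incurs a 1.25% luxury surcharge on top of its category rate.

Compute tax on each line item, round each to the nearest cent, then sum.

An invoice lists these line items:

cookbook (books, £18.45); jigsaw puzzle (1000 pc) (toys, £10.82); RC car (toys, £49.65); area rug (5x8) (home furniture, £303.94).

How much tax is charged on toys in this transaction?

£4.99

Jigsaw puzzle (1000 pc) £10.82: toys → 8.25% → £0.89
RC car £49.65: toys → 8.25% → £4.10
Tax on toys = £0.89 + £4.10 = £4.99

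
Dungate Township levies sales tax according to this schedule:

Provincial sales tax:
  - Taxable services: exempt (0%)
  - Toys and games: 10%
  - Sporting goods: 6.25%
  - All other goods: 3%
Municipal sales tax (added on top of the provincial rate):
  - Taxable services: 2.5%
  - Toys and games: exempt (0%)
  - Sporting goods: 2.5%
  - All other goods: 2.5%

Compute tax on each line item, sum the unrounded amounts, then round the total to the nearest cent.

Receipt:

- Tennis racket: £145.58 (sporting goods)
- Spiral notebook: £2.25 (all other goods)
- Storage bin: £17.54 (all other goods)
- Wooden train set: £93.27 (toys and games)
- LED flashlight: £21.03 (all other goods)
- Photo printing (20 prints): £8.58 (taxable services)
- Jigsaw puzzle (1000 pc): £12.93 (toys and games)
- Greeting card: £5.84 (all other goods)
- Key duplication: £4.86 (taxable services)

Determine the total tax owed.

£26.26

Tennis racket £145.58: sporting goods → 6.25% + 2.5% municipal = 8.75% → £12.73825
Spiral notebook £2.25: all other goods → 3% + 2.5% municipal = 5.5% → £0.12375
Storage bin £17.54: all other goods → 3% + 2.5% municipal = 5.5% → £0.9647
Wooden train set £93.27: toys and games → 10% + 0% municipal = 10% → £9.327
LED flashlight £21.03: all other goods → 3% + 2.5% municipal = 5.5% → £1.15665
Photo printing (20 prints) £8.58: taxable services → 0% + 2.5% municipal = 2.5% → £0.2145
Jigsaw puzzle (1000 pc) £12.93: toys and games → 10% + 0% municipal = 10% → £1.293
Greeting card £5.84: all other goods → 3% + 2.5% municipal = 5.5% → £0.3212
Key duplication £4.86: taxable services → 0% + 2.5% municipal = 2.5% → £0.1215
Unrounded tax sum = £26.26055 → £26.26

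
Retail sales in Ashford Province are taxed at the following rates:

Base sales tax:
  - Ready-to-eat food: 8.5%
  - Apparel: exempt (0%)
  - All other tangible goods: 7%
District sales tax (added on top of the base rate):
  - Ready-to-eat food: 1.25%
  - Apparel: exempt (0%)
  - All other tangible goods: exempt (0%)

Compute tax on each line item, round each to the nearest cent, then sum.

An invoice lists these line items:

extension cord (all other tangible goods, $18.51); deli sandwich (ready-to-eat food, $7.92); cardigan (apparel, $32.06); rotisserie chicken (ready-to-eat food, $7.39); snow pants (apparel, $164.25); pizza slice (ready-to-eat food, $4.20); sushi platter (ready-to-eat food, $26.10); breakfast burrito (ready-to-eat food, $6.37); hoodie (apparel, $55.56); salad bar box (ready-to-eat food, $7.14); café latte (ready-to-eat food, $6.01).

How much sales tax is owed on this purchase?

$7.65

Extension cord $18.51: all other tangible goods → 7% + 0% district = 7% → $1.30
Deli sandwich $7.92: ready-to-eat food → 8.5% + 1.25% district = 9.75% → $0.77
Cardigan $32.06: apparel → 0% + 0% district = 0% → $0.00
Rotisserie chicken $7.39: ready-to-eat food → 8.5% + 1.25% district = 9.75% → $0.72
Snow pants $164.25: apparel → 0% + 0% district = 0% → $0.00
Pizza slice $4.20: ready-to-eat food → 8.5% + 1.25% district = 9.75% → $0.41
Sushi platter $26.10: ready-to-eat food → 8.5% + 1.25% district = 9.75% → $2.54
Breakfast burrito $6.37: ready-to-eat food → 8.5% + 1.25% district = 9.75% → $0.62
Hoodie $55.56: apparel → 0% + 0% district = 0% → $0.00
Salad bar box $7.14: ready-to-eat food → 8.5% + 1.25% district = 9.75% → $0.70
Café latte $6.01: ready-to-eat food → 8.5% + 1.25% district = 9.75% → $0.59
Total tax = $1.30 + $0.77 + $0.72 + $0.41 + $2.54 + $0.62 + $0.70 + $0.59 = $7.65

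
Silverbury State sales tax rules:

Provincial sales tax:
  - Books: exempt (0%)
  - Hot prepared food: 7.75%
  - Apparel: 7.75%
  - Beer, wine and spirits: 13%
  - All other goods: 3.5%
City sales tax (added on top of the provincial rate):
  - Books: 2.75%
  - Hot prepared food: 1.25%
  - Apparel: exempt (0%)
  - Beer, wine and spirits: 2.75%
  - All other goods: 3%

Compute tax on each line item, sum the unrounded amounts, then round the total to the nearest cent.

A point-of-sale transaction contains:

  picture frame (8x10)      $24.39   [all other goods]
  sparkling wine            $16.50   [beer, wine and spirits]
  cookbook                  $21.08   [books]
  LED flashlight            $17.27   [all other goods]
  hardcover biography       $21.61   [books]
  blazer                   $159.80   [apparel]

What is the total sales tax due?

Picture frame (8x10) $24.39: all other goods → 3.5% + 3% city = 6.5% → $1.58535
Sparkling wine $16.50: beer, wine and spirits → 13% + 2.75% city = 15.75% → $2.59875
Cookbook $21.08: books → 0% + 2.75% city = 2.75% → $0.5797
LED flashlight $17.27: all other goods → 3.5% + 3% city = 6.5% → $1.12255
Hardcover biography $21.61: books → 0% + 2.75% city = 2.75% → $0.594275
Blazer $159.80: apparel → 7.75% + 0% city = 7.75% → $12.3845
Unrounded tax sum = $18.865125 → $18.87

$18.87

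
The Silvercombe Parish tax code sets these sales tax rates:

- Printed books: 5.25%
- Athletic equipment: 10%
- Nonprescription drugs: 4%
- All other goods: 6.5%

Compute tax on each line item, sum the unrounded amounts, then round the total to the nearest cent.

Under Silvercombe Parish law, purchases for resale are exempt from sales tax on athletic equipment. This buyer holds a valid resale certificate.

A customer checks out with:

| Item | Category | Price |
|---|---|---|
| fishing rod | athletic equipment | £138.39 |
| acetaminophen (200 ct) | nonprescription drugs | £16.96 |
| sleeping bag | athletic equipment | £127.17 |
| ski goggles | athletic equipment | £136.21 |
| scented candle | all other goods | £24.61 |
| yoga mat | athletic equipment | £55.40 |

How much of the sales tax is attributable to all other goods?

Scented candle £24.61: all other goods → 6.5% → £1.59965
Tax on all other goods: unrounded sum = £1.59965 → £1.60

£1.60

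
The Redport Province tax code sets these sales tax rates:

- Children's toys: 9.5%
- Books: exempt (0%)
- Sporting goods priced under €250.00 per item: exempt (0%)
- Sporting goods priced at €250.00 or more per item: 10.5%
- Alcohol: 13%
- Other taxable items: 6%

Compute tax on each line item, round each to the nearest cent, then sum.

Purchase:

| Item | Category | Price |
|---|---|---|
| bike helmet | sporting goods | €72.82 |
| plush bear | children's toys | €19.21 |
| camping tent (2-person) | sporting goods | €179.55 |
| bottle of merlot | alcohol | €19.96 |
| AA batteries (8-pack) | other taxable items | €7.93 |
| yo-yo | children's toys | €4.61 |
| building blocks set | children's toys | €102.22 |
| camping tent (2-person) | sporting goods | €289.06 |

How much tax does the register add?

€45.39

Bike helmet €72.82: sporting goods, under €250.00 → 0% → €0.00
Plush bear €19.21: children's toys → 9.5% → €1.82
Camping tent (2-person) €179.55: sporting goods, under €250.00 → 0% → €0.00
Bottle of merlot €19.96: alcohol → 13% → €2.59
AA batteries (8-pack) €7.93: other taxable items → 6% → €0.48
Yo-yo €4.61: children's toys → 9.5% → €0.44
Building blocks set €102.22: children's toys → 9.5% → €9.71
Camping tent (2-person) €289.06: sporting goods, €250.00 or more → 10.5% → €30.35
Total tax = €1.82 + €2.59 + €0.48 + €0.44 + €9.71 + €30.35 = €45.39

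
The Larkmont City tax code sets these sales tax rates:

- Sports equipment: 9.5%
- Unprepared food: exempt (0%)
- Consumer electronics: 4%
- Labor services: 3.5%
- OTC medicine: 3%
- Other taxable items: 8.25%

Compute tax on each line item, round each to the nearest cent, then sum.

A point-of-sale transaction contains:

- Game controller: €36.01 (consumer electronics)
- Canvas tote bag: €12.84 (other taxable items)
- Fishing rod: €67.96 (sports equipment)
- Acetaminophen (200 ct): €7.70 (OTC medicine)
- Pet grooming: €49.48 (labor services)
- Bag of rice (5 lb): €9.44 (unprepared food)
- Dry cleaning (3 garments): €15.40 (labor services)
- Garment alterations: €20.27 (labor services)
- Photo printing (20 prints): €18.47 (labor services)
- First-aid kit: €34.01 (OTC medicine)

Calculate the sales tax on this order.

€13.84

Game controller €36.01: consumer electronics → 4% → €1.44
Canvas tote bag €12.84: other taxable items → 8.25% → €1.06
Fishing rod €67.96: sports equipment → 9.5% → €6.46
Acetaminophen (200 ct) €7.70: OTC medicine → 3% → €0.23
Pet grooming €49.48: labor services → 3.5% → €1.73
Bag of rice (5 lb) €9.44: unprepared food → 0% → €0.00
Dry cleaning (3 garments) €15.40: labor services → 3.5% → €0.54
Garment alterations €20.27: labor services → 3.5% → €0.71
Photo printing (20 prints) €18.47: labor services → 3.5% → €0.65
First-aid kit €34.01: OTC medicine → 3% → €1.02
Total tax = €1.44 + €1.06 + €6.46 + €0.23 + €1.73 + €0.54 + €0.71 + €0.65 + €1.02 = €13.84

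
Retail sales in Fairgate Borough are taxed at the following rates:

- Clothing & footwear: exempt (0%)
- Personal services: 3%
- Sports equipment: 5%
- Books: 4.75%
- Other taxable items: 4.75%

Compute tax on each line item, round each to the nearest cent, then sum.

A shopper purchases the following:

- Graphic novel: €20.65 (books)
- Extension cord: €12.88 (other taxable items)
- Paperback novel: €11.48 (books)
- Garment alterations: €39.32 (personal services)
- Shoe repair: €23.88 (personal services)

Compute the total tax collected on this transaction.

Graphic novel €20.65: books → 4.75% → €0.98
Extension cord €12.88: other taxable items → 4.75% → €0.61
Paperback novel €11.48: books → 4.75% → €0.55
Garment alterations €39.32: personal services → 3% → €1.18
Shoe repair €23.88: personal services → 3% → €0.72
Total tax = €0.98 + €0.61 + €0.55 + €1.18 + €0.72 = €4.04

€4.04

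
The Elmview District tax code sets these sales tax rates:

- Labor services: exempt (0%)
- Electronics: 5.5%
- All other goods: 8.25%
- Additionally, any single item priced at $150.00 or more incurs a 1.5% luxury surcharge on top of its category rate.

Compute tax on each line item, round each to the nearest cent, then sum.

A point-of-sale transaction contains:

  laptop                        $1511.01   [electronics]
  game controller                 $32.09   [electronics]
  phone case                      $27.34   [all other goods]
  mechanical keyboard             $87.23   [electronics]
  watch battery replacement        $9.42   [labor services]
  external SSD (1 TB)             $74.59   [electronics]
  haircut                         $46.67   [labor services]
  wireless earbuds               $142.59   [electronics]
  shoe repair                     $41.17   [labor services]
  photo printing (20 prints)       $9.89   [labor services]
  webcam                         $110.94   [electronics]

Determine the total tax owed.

Laptop $1511.01: electronics → 5.5% + 1.5% surcharge = 7% → $105.77
Game controller $32.09: electronics → 5.5% → $1.76
Phone case $27.34: all other goods → 8.25% → $2.26
Mechanical keyboard $87.23: electronics → 5.5% → $4.80
Watch battery replacement $9.42: labor services → 0% → $0.00
External SSD (1 TB) $74.59: electronics → 5.5% → $4.10
Haircut $46.67: labor services → 0% → $0.00
Wireless earbuds $142.59: electronics → 5.5% → $7.84
Shoe repair $41.17: labor services → 0% → $0.00
Photo printing (20 prints) $9.89: labor services → 0% → $0.00
Webcam $110.94: electronics → 5.5% → $6.10
Total tax = $105.77 + $1.76 + $2.26 + $4.80 + $4.10 + $7.84 + $6.10 = $132.63

$132.63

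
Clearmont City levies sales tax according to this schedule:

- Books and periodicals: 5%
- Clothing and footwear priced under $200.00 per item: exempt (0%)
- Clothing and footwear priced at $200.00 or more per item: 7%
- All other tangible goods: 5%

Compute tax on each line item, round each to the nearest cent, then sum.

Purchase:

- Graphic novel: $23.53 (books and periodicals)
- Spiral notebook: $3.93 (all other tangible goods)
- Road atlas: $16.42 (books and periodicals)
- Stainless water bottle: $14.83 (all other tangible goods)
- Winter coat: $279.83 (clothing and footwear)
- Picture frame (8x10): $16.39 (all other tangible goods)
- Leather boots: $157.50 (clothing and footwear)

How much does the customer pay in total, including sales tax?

Graphic novel $23.53: books and periodicals → 5% → $1.18
Spiral notebook $3.93: all other tangible goods → 5% → $0.20
Road atlas $16.42: books and periodicals → 5% → $0.82
Stainless water bottle $14.83: all other tangible goods → 5% → $0.74
Winter coat $279.83: clothing and footwear, $200.00 or more → 7% → $19.59
Picture frame (8x10) $16.39: all other tangible goods → 5% → $0.82
Leather boots $157.50: clothing and footwear, under $200.00 → 0% → $0.00
Subtotal = $512.43; tax = $23.35; total due = $535.78

$535.78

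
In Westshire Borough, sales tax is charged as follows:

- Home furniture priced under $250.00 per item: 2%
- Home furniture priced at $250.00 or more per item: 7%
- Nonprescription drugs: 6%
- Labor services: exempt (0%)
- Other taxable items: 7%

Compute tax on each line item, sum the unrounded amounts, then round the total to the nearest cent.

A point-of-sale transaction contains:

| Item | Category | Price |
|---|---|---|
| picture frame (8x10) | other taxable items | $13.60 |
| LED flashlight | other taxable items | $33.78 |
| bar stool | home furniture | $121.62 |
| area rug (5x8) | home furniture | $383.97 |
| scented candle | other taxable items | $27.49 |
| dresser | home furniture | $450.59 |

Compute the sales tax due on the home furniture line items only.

Bar stool $121.62: home furniture, under $250.00 → 2% → $2.4324
Area rug (5x8) $383.97: home furniture, $250.00 or more → 7% → $26.8779
Dresser $450.59: home furniture, $250.00 or more → 7% → $31.5413
Tax on home furniture: unrounded sum = $60.8516 → $60.85

$60.85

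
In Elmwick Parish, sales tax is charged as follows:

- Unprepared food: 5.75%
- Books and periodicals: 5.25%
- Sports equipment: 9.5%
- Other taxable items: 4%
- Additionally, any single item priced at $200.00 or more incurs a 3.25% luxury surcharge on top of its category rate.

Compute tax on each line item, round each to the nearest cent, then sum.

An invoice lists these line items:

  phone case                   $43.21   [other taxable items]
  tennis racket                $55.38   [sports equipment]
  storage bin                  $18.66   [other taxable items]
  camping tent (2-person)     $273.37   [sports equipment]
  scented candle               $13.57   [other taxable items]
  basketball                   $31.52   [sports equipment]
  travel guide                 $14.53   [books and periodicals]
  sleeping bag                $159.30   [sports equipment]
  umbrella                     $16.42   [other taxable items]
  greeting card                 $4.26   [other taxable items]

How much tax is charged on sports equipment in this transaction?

$58.23

Tennis racket $55.38: sports equipment → 9.5% → $5.26
Camping tent (2-person) $273.37: sports equipment → 9.5% + 3.25% surcharge = 12.75% → $34.85
Basketball $31.52: sports equipment → 9.5% → $2.99
Sleeping bag $159.30: sports equipment → 9.5% → $15.13
Tax on sports equipment = $5.26 + $34.85 + $2.99 + $15.13 = $58.23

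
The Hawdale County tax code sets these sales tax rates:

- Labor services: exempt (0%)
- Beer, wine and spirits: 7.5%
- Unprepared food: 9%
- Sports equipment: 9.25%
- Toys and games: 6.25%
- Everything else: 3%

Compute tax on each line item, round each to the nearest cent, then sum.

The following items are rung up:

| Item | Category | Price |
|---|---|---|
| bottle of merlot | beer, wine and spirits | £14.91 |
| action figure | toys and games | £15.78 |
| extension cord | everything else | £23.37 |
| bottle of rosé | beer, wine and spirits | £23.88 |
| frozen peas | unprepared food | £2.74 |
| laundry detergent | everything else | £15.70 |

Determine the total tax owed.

Bottle of merlot £14.91: beer, wine and spirits → 7.5% → £1.12
Action figure £15.78: toys and games → 6.25% → £0.99
Extension cord £23.37: everything else → 3% → £0.70
Bottle of rosé £23.88: beer, wine and spirits → 7.5% → £1.79
Frozen peas £2.74: unprepared food → 9% → £0.25
Laundry detergent £15.70: everything else → 3% → £0.47
Total tax = £1.12 + £0.99 + £0.70 + £1.79 + £0.25 + £0.47 = £5.32

£5.32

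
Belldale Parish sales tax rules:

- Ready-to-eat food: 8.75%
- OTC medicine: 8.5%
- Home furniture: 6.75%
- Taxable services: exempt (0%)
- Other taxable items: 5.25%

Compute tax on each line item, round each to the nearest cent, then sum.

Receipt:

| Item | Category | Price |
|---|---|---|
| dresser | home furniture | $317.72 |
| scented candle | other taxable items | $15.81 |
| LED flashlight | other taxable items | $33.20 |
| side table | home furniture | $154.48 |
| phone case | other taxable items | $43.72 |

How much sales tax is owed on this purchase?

Dresser $317.72: home furniture → 6.75% → $21.45
Scented candle $15.81: other taxable items → 5.25% → $0.83
LED flashlight $33.20: other taxable items → 5.25% → $1.74
Side table $154.48: home furniture → 6.75% → $10.43
Phone case $43.72: other taxable items → 5.25% → $2.30
Total tax = $21.45 + $0.83 + $1.74 + $10.43 + $2.30 = $36.75

$36.75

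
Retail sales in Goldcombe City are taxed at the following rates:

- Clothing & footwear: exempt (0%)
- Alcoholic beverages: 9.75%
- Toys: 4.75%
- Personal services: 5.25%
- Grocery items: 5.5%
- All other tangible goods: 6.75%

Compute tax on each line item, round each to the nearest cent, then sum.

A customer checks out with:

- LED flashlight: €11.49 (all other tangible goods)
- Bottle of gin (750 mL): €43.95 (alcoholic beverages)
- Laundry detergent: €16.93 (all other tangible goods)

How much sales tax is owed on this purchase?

LED flashlight €11.49: all other tangible goods → 6.75% → €0.78
Bottle of gin (750 mL) €43.95: alcoholic beverages → 9.75% → €4.29
Laundry detergent €16.93: all other tangible goods → 6.75% → €1.14
Total tax = €0.78 + €4.29 + €1.14 = €6.21

€6.21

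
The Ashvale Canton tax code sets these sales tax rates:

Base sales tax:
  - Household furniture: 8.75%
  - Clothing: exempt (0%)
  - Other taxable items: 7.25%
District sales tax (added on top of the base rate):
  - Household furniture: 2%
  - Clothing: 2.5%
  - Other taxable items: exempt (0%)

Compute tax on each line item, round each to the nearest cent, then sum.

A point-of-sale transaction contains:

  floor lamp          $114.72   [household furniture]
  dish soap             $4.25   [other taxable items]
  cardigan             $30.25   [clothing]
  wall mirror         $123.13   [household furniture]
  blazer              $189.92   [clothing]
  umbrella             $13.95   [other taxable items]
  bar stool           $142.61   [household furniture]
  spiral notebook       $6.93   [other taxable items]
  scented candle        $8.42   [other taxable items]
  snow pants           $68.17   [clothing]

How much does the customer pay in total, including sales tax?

Floor lamp $114.72: household furniture → 8.75% + 2% district = 10.75% → $12.33
Dish soap $4.25: other taxable items → 7.25% + 0% district = 7.25% → $0.31
Cardigan $30.25: clothing → 0% + 2.5% district = 2.5% → $0.76
Wall mirror $123.13: household furniture → 8.75% + 2% district = 10.75% → $13.24
Blazer $189.92: clothing → 0% + 2.5% district = 2.5% → $4.75
Umbrella $13.95: other taxable items → 7.25% + 0% district = 7.25% → $1.01
Bar stool $142.61: household furniture → 8.75% + 2% district = 10.75% → $15.33
Spiral notebook $6.93: other taxable items → 7.25% + 0% district = 7.25% → $0.50
Scented candle $8.42: other taxable items → 7.25% + 0% district = 7.25% → $0.61
Snow pants $68.17: clothing → 0% + 2.5% district = 2.5% → $1.70
Subtotal = $702.35; tax = $50.54; total due = $752.89

$752.89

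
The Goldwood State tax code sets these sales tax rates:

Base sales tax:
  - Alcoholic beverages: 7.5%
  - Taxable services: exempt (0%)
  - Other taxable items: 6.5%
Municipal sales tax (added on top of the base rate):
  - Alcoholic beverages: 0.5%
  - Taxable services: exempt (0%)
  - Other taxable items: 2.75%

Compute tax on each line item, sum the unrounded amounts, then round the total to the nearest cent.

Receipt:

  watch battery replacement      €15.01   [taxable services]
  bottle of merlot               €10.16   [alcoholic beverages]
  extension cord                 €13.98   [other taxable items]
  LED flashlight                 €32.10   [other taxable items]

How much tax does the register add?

Watch battery replacement €15.01: taxable services → 0% + 0% municipal = 0% → €0.00
Bottle of merlot €10.16: alcoholic beverages → 7.5% + 0.5% municipal = 8% → €0.8128
Extension cord €13.98: other taxable items → 6.5% + 2.75% municipal = 9.25% → €1.29315
LED flashlight €32.10: other taxable items → 6.5% + 2.75% municipal = 9.25% → €2.96925
Unrounded tax sum = €5.0752 → €5.08

€5.08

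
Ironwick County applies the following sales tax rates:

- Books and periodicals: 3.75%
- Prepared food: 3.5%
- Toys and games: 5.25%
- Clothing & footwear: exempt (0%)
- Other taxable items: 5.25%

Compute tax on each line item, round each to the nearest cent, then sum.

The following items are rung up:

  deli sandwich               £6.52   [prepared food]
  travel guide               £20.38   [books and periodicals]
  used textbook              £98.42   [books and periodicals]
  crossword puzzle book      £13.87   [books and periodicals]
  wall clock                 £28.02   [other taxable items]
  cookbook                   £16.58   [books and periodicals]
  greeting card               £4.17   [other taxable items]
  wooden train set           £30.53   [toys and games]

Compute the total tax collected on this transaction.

Deli sandwich £6.52: prepared food → 3.5% → £0.23
Travel guide £20.38: books and periodicals → 3.75% → £0.76
Used textbook £98.42: books and periodicals → 3.75% → £3.69
Crossword puzzle book £13.87: books and periodicals → 3.75% → £0.52
Wall clock £28.02: other taxable items → 5.25% → £1.47
Cookbook £16.58: books and periodicals → 3.75% → £0.62
Greeting card £4.17: other taxable items → 5.25% → £0.22
Wooden train set £30.53: toys and games → 5.25% → £1.60
Total tax = £0.23 + £0.76 + £3.69 + £0.52 + £1.47 + £0.62 + £0.22 + £1.60 = £9.11

£9.11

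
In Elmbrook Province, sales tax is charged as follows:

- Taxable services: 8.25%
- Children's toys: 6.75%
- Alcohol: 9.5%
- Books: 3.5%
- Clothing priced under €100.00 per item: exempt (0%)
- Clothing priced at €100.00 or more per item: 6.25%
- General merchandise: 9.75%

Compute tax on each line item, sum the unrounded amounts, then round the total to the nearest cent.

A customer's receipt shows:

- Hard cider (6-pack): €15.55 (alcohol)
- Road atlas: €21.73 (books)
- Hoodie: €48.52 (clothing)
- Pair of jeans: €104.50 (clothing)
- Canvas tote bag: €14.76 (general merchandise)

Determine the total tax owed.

Hard cider (6-pack) €15.55: alcohol → 9.5% → €1.47725
Road atlas €21.73: books → 3.5% → €0.76055
Hoodie €48.52: clothing, under €100.00 → 0% → €0.00
Pair of jeans €104.50: clothing, €100.00 or more → 6.25% → €6.53125
Canvas tote bag €14.76: general merchandise → 9.75% → €1.4391
Unrounded tax sum = €10.20815 → €10.21

€10.21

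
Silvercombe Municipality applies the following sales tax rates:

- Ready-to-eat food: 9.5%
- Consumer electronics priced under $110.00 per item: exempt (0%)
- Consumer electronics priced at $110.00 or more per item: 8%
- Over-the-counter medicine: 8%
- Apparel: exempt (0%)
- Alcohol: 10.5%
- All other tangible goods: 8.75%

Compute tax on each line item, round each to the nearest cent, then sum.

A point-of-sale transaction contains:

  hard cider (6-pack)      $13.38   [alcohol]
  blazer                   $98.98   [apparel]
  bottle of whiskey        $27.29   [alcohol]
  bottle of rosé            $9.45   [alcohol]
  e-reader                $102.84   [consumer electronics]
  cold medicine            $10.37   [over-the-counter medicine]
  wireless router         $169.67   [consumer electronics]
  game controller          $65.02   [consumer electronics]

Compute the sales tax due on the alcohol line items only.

$5.26

Hard cider (6-pack) $13.38: alcohol → 10.5% → $1.40
Bottle of whiskey $27.29: alcohol → 10.5% → $2.87
Bottle of rosé $9.45: alcohol → 10.5% → $0.99
Tax on alcohol = $1.40 + $2.87 + $0.99 = $5.26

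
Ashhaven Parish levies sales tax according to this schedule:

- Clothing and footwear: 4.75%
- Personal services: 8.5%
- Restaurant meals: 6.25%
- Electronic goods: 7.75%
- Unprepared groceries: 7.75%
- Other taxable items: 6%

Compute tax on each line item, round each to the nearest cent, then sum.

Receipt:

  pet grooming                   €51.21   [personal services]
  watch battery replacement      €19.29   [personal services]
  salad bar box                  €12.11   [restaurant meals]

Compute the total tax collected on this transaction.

€6.75

Pet grooming €51.21: personal services → 8.5% → €4.35
Watch battery replacement €19.29: personal services → 8.5% → €1.64
Salad bar box €12.11: restaurant meals → 6.25% → €0.76
Total tax = €4.35 + €1.64 + €0.76 = €6.75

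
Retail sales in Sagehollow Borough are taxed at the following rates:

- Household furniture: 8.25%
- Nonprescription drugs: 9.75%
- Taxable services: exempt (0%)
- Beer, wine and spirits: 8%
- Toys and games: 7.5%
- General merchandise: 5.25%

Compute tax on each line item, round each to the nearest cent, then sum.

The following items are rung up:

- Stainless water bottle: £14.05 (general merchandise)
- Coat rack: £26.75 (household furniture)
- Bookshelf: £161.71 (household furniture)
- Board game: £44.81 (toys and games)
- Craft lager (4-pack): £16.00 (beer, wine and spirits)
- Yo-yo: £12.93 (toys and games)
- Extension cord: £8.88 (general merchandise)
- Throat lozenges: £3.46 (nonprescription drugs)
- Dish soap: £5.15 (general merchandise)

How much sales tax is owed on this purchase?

£22.98

Stainless water bottle £14.05: general merchandise → 5.25% → £0.74
Coat rack £26.75: household furniture → 8.25% → £2.21
Bookshelf £161.71: household furniture → 8.25% → £13.34
Board game £44.81: toys and games → 7.5% → £3.36
Craft lager (4-pack) £16.00: beer, wine and spirits → 8% → £1.28
Yo-yo £12.93: toys and games → 7.5% → £0.97
Extension cord £8.88: general merchandise → 5.25% → £0.47
Throat lozenges £3.46: nonprescription drugs → 9.75% → £0.34
Dish soap £5.15: general merchandise → 5.25% → £0.27
Total tax = £0.74 + £2.21 + £13.34 + £3.36 + £1.28 + £0.97 + £0.47 + £0.34 + £0.27 = £22.98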